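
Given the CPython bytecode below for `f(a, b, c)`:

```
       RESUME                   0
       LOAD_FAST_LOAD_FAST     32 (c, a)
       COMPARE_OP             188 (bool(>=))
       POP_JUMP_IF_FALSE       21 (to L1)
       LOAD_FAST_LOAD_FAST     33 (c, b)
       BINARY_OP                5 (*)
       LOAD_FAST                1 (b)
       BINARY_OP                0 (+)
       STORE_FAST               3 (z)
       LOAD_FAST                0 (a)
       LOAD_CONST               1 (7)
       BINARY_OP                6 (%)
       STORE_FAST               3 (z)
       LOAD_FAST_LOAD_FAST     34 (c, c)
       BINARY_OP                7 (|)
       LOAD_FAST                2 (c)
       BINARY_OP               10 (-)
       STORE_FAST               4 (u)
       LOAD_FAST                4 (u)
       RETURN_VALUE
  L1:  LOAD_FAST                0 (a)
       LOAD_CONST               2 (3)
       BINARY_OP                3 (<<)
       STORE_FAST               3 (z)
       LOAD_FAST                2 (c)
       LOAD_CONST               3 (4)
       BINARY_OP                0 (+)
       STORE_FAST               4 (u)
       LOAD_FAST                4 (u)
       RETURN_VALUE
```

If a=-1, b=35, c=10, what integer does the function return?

0

LOAD_FAST_LOAD_FAST c,a → push 10,-1. Stack: [10, -1]
COMPARE_OP bool(>=) → 10 vs -1 = True. Stack: [True]
POP_JUMP_IF_FALSE → pop True; no jump. Stack: []
LOAD_FAST_LOAD_FAST c,b → push 10,35. Stack: [10, 35]
BINARY_OP * → 10 * 35 = 350. Stack: [350]
LOAD_FAST b → push 35. Stack: [350, 35]
BINARY_OP + → 350 + 35 = 385. Stack: [385]
STORE_FAST z → z=385. Stack: []
LOAD_FAST a → push -1. Stack: [-1]
LOAD_CONST → push 7. Stack: [-1, 7]
BINARY_OP % → -1 % 7 = 6. Stack: [6]
STORE_FAST z → z=6. Stack: []
LOAD_FAST_LOAD_FAST c,c → push 10,10. Stack: [10, 10]
BINARY_OP | → 10 | 10 = 10. Stack: [10]
LOAD_FAST c → push 10. Stack: [10, 10]
BINARY_OP - → 10 - 10 = 0. Stack: [0]
STORE_FAST u → u=0. Stack: []
LOAD_FAST u → push 0. Stack: [0]
RETURN_VALUE → return 0.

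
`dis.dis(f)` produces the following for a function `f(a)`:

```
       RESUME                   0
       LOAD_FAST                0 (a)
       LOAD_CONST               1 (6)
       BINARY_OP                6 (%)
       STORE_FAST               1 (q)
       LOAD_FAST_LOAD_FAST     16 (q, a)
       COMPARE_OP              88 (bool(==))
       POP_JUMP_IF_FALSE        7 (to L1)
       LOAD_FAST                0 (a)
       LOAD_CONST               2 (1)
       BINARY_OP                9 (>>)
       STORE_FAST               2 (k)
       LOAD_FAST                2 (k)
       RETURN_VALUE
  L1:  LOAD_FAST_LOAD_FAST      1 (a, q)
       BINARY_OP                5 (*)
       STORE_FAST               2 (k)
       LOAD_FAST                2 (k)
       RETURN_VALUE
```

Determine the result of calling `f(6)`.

LOAD_FAST a → push 6. Stack: [6]
LOAD_CONST → push 6. Stack: [6, 6]
BINARY_OP % → 6 % 6 = 0. Stack: [0]
STORE_FAST q → q=0. Stack: []
LOAD_FAST_LOAD_FAST q,a → push 0,6. Stack: [0, 6]
COMPARE_OP bool(==) → 0 vs 6 = False. Stack: [False]
POP_JUMP_IF_FALSE → pop False; jump. Stack: []
LOAD_FAST_LOAD_FAST a,q → push 6,0. Stack: [6, 0]
BINARY_OP * → 6 * 0 = 0. Stack: [0]
STORE_FAST k → k=0. Stack: []
LOAD_FAST k → push 0. Stack: [0]
RETURN_VALUE → return 0.

0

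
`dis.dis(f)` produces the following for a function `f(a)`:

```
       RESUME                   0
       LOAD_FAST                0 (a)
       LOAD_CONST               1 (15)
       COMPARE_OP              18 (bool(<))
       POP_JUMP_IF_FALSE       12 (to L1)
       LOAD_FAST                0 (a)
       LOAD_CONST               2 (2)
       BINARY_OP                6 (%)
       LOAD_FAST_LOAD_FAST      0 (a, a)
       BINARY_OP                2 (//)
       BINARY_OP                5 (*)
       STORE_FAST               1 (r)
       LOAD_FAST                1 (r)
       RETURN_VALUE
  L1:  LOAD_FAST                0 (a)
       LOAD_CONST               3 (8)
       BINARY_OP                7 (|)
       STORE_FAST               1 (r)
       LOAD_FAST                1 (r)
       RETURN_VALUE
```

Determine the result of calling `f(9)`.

1

LOAD_FAST a → push 9. Stack: [9]
LOAD_CONST → push 15. Stack: [9, 15]
COMPARE_OP bool(<) → 9 vs 15 = True. Stack: [True]
POP_JUMP_IF_FALSE → pop True; no jump. Stack: []
LOAD_FAST a → push 9. Stack: [9]
LOAD_CONST → push 2. Stack: [9, 2]
BINARY_OP % → 9 % 2 = 1. Stack: [1]
LOAD_FAST_LOAD_FAST a,a → push 9,9. Stack: [1, 9, 9]
BINARY_OP // → 9 // 9 = 1. Stack: [1, 1]
BINARY_OP * → 1 * 1 = 1. Stack: [1]
STORE_FAST r → r=1. Stack: []
LOAD_FAST r → push 1. Stack: [1]
RETURN_VALUE → return 1.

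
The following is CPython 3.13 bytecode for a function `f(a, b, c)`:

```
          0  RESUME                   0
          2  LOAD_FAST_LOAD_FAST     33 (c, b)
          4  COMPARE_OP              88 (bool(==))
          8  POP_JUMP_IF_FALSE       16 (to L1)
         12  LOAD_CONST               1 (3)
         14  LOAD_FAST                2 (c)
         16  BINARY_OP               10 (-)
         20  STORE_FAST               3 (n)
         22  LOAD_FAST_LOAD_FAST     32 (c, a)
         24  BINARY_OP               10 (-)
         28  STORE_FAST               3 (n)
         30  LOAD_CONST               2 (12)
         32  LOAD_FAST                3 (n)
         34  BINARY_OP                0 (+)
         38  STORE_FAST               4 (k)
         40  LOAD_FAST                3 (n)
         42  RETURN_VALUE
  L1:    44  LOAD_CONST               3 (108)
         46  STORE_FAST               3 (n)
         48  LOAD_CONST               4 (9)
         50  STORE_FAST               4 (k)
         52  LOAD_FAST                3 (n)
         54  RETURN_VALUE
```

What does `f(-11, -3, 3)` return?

108

LOAD_FAST_LOAD_FAST c,b → push 3,-3. Stack: [3, -3]
COMPARE_OP bool(==) → 3 vs -3 = False. Stack: [False]
POP_JUMP_IF_FALSE → pop False; jump. Stack: []
LOAD_CONST → push 108. Stack: [108]
STORE_FAST n → n=108. Stack: []
LOAD_CONST → push 9. Stack: [9]
STORE_FAST k → k=9. Stack: []
LOAD_FAST n → push 108. Stack: [108]
RETURN_VALUE → return 108.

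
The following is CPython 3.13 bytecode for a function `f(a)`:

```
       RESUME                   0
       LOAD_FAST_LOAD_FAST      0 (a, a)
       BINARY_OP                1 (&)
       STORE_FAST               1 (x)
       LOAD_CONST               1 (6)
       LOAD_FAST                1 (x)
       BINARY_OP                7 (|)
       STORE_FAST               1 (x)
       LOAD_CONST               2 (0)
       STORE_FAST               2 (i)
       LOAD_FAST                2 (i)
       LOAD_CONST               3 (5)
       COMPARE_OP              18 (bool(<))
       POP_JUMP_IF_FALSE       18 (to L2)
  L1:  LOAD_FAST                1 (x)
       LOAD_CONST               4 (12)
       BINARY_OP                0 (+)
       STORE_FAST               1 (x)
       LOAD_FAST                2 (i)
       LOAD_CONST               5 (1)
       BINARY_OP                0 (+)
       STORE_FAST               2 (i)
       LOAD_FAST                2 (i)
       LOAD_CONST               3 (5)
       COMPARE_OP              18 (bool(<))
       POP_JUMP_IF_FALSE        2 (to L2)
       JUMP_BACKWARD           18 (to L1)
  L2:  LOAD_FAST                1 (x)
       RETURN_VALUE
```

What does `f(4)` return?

66

LOAD_FAST_LOAD_FAST a,a → push 4,4
BINARY_OP & → 4 & 4 = 4
STORE_FAST x → x=4
LOAD_CONST → push 6
LOAD_FAST x → push 4
BINARY_OP | → 6 | 4 = 6
STORE_FAST x → x=6
LOAD_CONST → push 0
STORE_FAST i → i=0
LOAD_FAST i → push 0
LOAD_CONST → push 5
COMPARE_OP bool(<) → 0 vs 5 = True
POP_JUMP_IF_FALSE → pop True; no jump
LOAD_FAST x → push 6
LOAD_CONST → push 12
BINARY_OP + → 6 + 12 = 18
STORE_FAST x → x=18
LOAD_FAST i → push 0
LOAD_CONST → push 1
BINARY_OP + → 0 + 1 = 1
STORE_FAST i → i=1
LOAD_FAST i → push 1
LOAD_CONST → push 5
COMPARE_OP bool(<) → 1 vs 5 = True
POP_JUMP_IF_FALSE → pop True; no jump
LOAD_FAST x → push 18
LOAD_CONST → push 12
BINARY_OP + → 18 + 12 = 30
STORE_FAST x → x=30
LOAD_FAST i → push 1
LOAD_CONST → push 1
BINARY_OP + → 1 + 1 = 2
STORE_FAST i → i=2
LOAD_FAST i → push 2
LOAD_CONST → push 5
COMPARE_OP bool(<) → 2 vs 5 = True
POP_JUMP_IF_FALSE → pop True; no jump
LOAD_FAST x → push 30
LOAD_CONST → push 12
BINARY_OP + → 30 + 12 = 42
STORE_FAST x → x=42
LOAD_FAST i → push 2
LOAD_CONST → push 1
BINARY_OP + → 2 + 1 = 3
STORE_FAST i → i=3
LOAD_FAST i → push 3
LOAD_CONST → push 5
COMPARE_OP bool(<) → 3 vs 5 = True
POP_JUMP_IF_FALSE → pop True; no jump
LOAD_FAST x → push 42
LOAD_CONST → push 12
BINARY_OP + → 42 + 12 = 54
STORE_FAST x → x=54
LOAD_FAST i → push 3
LOAD_CONST → push 1
BINARY_OP + → 3 + 1 = 4
STORE_FAST i → i=4
LOAD_FAST i → push 4
LOAD_CONST → push 5
COMPARE_OP bool(<) → 4 vs 5 = True
POP_JUMP_IF_FALSE → pop True; no jump
LOAD_FAST x → push 54
LOAD_CONST → push 12
BINARY_OP + → 54 + 12 = 66
STORE_FAST x → x=66
LOAD_FAST i → push 4
LOAD_CONST → push 1
BINARY_OP + → 4 + 1 = 5
STORE_FAST i → i=5
LOAD_FAST i → push 5
LOAD_CONST → push 5
COMPARE_OP bool(<) → 5 vs 5 = False
POP_JUMP_IF_FALSE → pop False; jump
LOAD_FAST x → push 66
RETURN_VALUE → return 66.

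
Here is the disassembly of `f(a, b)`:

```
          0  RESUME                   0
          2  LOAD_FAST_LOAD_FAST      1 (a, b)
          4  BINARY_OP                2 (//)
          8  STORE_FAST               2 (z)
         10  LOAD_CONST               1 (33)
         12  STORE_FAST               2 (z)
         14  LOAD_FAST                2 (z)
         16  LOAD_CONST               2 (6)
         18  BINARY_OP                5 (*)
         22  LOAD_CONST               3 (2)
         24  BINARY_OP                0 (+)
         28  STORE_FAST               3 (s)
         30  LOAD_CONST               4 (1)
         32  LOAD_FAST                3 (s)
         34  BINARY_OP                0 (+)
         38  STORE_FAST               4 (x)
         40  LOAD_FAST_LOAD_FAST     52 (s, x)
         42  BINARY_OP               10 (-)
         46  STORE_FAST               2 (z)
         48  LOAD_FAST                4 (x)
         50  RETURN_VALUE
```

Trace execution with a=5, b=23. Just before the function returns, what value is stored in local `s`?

LOAD_FAST_LOAD_FAST a,b → push 5,23. Stack: [5, 23]
BINARY_OP // → 5 // 23 = 0. Stack: [0]
STORE_FAST z → z=0. Stack: []
LOAD_CONST → push 33. Stack: [33]
STORE_FAST z → z=33. Stack: []
LOAD_FAST z → push 33. Stack: [33]
LOAD_CONST → push 6. Stack: [33, 6]
BINARY_OP * → 33 * 6 = 198. Stack: [198]
LOAD_CONST → push 2. Stack: [198, 2]
BINARY_OP + → 198 + 2 = 200. Stack: [200]
STORE_FAST s → s=200. Stack: []
LOAD_CONST → push 1. Stack: [1]
LOAD_FAST s → push 200. Stack: [1, 200]
BINARY_OP + → 1 + 200 = 201. Stack: [201]
STORE_FAST x → x=201. Stack: []
LOAD_FAST_LOAD_FAST s,x → push 200,201. Stack: [200, 201]
BINARY_OP - → 200 - 201 = -1. Stack: [-1]
STORE_FAST z → z=-1. Stack: []
LOAD_FAST x → push 201. Stack: [201]
RETURN_VALUE → return 201.

200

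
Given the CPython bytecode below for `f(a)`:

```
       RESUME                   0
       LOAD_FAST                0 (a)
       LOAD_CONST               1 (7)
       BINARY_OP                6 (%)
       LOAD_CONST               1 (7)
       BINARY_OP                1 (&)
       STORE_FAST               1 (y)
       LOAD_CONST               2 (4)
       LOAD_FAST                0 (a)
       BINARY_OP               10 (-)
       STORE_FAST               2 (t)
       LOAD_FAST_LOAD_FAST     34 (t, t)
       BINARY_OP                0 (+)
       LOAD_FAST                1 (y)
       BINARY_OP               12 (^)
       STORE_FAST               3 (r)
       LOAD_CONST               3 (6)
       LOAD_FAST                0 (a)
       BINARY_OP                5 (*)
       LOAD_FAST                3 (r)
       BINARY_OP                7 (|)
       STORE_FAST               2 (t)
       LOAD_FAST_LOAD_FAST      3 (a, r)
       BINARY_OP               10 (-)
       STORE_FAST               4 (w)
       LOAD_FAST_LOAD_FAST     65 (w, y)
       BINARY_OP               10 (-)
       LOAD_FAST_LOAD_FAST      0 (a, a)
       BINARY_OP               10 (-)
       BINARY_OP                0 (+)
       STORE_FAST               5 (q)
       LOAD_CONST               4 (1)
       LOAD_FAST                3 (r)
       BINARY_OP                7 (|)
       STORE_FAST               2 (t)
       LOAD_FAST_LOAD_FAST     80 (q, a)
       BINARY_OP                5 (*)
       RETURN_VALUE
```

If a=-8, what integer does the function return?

352

LOAD_FAST a → push -8. Stack: [-8]
LOAD_CONST → push 7. Stack: [-8, 7]
BINARY_OP % → -8 % 7 = 6. Stack: [6]
LOAD_CONST → push 7. Stack: [6, 7]
BINARY_OP & → 6 & 7 = 6. Stack: [6]
STORE_FAST y → y=6. Stack: []
LOAD_CONST → push 4. Stack: [4]
LOAD_FAST a → push -8. Stack: [4, -8]
BINARY_OP - → 4 - -8 = 12. Stack: [12]
STORE_FAST t → t=12. Stack: []
LOAD_FAST_LOAD_FAST t,t → push 12,12. Stack: [12, 12]
BINARY_OP + → 12 + 12 = 24. Stack: [24]
LOAD_FAST y → push 6. Stack: [24, 6]
BINARY_OP ^ → 24 ^ 6 = 30. Stack: [30]
STORE_FAST r → r=30. Stack: []
LOAD_CONST → push 6. Stack: [6]
LOAD_FAST a → push -8. Stack: [6, -8]
BINARY_OP * → 6 * -8 = -48. Stack: [-48]
LOAD_FAST r → push 30. Stack: [-48, 30]
BINARY_OP | → -48 | 30 = -34. Stack: [-34]
STORE_FAST t → t=-34. Stack: []
LOAD_FAST_LOAD_FAST a,r → push -8,30. Stack: [-8, 30]
BINARY_OP - → -8 - 30 = -38. Stack: [-38]
STORE_FAST w → w=-38. Stack: []
LOAD_FAST_LOAD_FAST w,y → push -38,6. Stack: [-38, 6]
BINARY_OP - → -38 - 6 = -44. Stack: [-44]
LOAD_FAST_LOAD_FAST a,a → push -8,-8. Stack: [-44, -8, -8]
BINARY_OP - → -8 - -8 = 0. Stack: [-44, 0]
BINARY_OP + → -44 + 0 = -44. Stack: [-44]
STORE_FAST q → q=-44. Stack: []
LOAD_CONST → push 1. Stack: [1]
LOAD_FAST r → push 30. Stack: [1, 30]
BINARY_OP | → 1 | 30 = 31. Stack: [31]
STORE_FAST t → t=31. Stack: []
LOAD_FAST_LOAD_FAST q,a → push -44,-8. Stack: [-44, -8]
BINARY_OP * → -44 * -8 = 352. Stack: [352]
RETURN_VALUE → return 352.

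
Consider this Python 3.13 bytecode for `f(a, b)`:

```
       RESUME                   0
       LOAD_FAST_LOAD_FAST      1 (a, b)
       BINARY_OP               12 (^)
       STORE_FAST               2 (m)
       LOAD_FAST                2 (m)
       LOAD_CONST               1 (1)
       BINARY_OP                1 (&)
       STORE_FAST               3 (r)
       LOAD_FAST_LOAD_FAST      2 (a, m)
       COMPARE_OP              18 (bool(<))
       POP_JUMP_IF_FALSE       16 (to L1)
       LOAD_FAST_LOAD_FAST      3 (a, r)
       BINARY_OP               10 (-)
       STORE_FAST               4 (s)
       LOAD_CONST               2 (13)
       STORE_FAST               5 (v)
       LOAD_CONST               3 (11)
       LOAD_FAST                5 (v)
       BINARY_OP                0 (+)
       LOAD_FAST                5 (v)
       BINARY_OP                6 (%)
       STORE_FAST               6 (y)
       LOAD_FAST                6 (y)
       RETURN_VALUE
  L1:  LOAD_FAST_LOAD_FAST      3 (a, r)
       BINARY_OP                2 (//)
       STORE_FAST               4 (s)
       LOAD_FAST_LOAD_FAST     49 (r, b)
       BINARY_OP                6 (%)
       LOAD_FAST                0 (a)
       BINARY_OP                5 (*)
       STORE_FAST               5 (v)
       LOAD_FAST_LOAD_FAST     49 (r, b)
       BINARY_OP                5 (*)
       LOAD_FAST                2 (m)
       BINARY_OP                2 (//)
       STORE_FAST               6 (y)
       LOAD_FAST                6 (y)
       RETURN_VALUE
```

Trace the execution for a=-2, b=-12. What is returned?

11

LOAD_FAST_LOAD_FAST a,b → push -2,-12. Stack: [-2, -12]
BINARY_OP ^ → -2 ^ -12 = 10. Stack: [10]
STORE_FAST m → m=10. Stack: []
LOAD_FAST m → push 10. Stack: [10]
LOAD_CONST → push 1. Stack: [10, 1]
BINARY_OP & → 10 & 1 = 0. Stack: [0]
STORE_FAST r → r=0. Stack: []
LOAD_FAST_LOAD_FAST a,m → push -2,10. Stack: [-2, 10]
COMPARE_OP bool(<) → -2 vs 10 = True. Stack: [True]
POP_JUMP_IF_FALSE → pop True; no jump. Stack: []
LOAD_FAST_LOAD_FAST a,r → push -2,0. Stack: [-2, 0]
BINARY_OP - → -2 - 0 = -2. Stack: [-2]
STORE_FAST s → s=-2. Stack: []
LOAD_CONST → push 13. Stack: [13]
STORE_FAST v → v=13. Stack: []
LOAD_CONST → push 11. Stack: [11]
LOAD_FAST v → push 13. Stack: [11, 13]
BINARY_OP + → 11 + 13 = 24. Stack: [24]
LOAD_FAST v → push 13. Stack: [24, 13]
BINARY_OP % → 24 % 13 = 11. Stack: [11]
STORE_FAST y → y=11. Stack: []
LOAD_FAST y → push 11. Stack: [11]
RETURN_VALUE → return 11.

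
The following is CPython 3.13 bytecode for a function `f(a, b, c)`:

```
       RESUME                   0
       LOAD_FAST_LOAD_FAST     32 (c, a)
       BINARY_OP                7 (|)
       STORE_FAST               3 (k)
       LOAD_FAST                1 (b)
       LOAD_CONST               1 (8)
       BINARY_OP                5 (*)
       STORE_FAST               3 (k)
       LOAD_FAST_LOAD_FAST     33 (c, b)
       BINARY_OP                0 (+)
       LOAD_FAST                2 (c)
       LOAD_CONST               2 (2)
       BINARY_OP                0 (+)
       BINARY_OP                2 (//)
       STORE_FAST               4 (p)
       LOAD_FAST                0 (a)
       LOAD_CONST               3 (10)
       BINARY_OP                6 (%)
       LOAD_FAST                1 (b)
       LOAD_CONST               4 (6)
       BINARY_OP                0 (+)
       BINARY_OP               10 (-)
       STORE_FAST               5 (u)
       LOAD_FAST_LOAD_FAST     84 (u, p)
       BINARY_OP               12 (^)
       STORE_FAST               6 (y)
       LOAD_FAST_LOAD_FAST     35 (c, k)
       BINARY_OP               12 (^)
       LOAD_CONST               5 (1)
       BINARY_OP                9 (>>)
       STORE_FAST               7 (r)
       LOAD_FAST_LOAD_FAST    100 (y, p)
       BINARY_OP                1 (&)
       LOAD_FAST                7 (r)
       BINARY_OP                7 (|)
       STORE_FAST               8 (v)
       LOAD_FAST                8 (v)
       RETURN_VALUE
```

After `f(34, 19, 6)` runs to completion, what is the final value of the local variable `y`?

LOAD_FAST_LOAD_FAST c,a → push 6,34. Stack: [6, 34]
BINARY_OP | → 6 | 34 = 38. Stack: [38]
STORE_FAST k → k=38. Stack: []
LOAD_FAST b → push 19. Stack: [19]
LOAD_CONST → push 8. Stack: [19, 8]
BINARY_OP * → 19 * 8 = 152. Stack: [152]
STORE_FAST k → k=152. Stack: []
LOAD_FAST_LOAD_FAST c,b → push 6,19. Stack: [6, 19]
BINARY_OP + → 6 + 19 = 25. Stack: [25]
LOAD_FAST c → push 6. Stack: [25, 6]
LOAD_CONST → push 2. Stack: [25, 6, 2]
BINARY_OP + → 6 + 2 = 8. Stack: [25, 8]
BINARY_OP // → 25 // 8 = 3. Stack: [3]
STORE_FAST p → p=3. Stack: []
LOAD_FAST a → push 34. Stack: [34]
LOAD_CONST → push 10. Stack: [34, 10]
BINARY_OP % → 34 % 10 = 4. Stack: [4]
LOAD_FAST b → push 19. Stack: [4, 19]
LOAD_CONST → push 6. Stack: [4, 19, 6]
BINARY_OP + → 19 + 6 = 25. Stack: [4, 25]
BINARY_OP - → 4 - 25 = -21. Stack: [-21]
STORE_FAST u → u=-21. Stack: []
LOAD_FAST_LOAD_FAST u,p → push -21,3. Stack: [-21, 3]
BINARY_OP ^ → -21 ^ 3 = -24. Stack: [-24]
STORE_FAST y → y=-24. Stack: []
LOAD_FAST_LOAD_FAST c,k → push 6,152. Stack: [6, 152]
BINARY_OP ^ → 6 ^ 152 = 158. Stack: [158]
LOAD_CONST → push 1. Stack: [158, 1]
BINARY_OP >> → 158 >> 1 = 79. Stack: [79]
STORE_FAST r → r=79. Stack: []
LOAD_FAST_LOAD_FAST y,p → push -24,3. Stack: [-24, 3]
BINARY_OP & → -24 & 3 = 0. Stack: [0]
LOAD_FAST r → push 79. Stack: [0, 79]
BINARY_OP | → 0 | 79 = 79. Stack: [79]
STORE_FAST v → v=79. Stack: []
LOAD_FAST v → push 79. Stack: [79]
RETURN_VALUE → return 79.

-24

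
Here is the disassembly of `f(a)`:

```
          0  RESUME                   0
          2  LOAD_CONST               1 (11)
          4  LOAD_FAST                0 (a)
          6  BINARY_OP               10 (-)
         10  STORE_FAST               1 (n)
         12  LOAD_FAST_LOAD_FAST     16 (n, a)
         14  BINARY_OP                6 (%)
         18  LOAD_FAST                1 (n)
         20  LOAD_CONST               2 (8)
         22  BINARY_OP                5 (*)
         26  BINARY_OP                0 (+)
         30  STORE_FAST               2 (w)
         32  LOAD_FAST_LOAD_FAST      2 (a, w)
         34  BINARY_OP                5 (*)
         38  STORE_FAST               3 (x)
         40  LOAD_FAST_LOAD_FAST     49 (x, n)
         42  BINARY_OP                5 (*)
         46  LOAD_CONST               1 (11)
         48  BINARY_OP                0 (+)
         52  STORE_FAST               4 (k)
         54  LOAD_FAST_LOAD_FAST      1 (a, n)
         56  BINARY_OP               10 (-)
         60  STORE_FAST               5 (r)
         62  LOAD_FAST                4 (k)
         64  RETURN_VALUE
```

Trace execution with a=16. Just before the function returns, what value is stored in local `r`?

21

LOAD_CONST → push 11. Stack: [11]
LOAD_FAST a → push 16. Stack: [11, 16]
BINARY_OP - → 11 - 16 = -5. Stack: [-5]
STORE_FAST n → n=-5. Stack: []
LOAD_FAST_LOAD_FAST n,a → push -5,16. Stack: [-5, 16]
BINARY_OP % → -5 % 16 = 11. Stack: [11]
LOAD_FAST n → push -5. Stack: [11, -5]
LOAD_CONST → push 8. Stack: [11, -5, 8]
BINARY_OP * → -5 * 8 = -40. Stack: [11, -40]
BINARY_OP + → 11 + -40 = -29. Stack: [-29]
STORE_FAST w → w=-29. Stack: []
LOAD_FAST_LOAD_FAST a,w → push 16,-29. Stack: [16, -29]
BINARY_OP * → 16 * -29 = -464. Stack: [-464]
STORE_FAST x → x=-464. Stack: []
LOAD_FAST_LOAD_FAST x,n → push -464,-5. Stack: [-464, -5]
BINARY_OP * → -464 * -5 = 2320. Stack: [2320]
LOAD_CONST → push 11. Stack: [2320, 11]
BINARY_OP + → 2320 + 11 = 2331. Stack: [2331]
STORE_FAST k → k=2331. Stack: []
LOAD_FAST_LOAD_FAST a,n → push 16,-5. Stack: [16, -5]
BINARY_OP - → 16 - -5 = 21. Stack: [21]
STORE_FAST r → r=21. Stack: []
LOAD_FAST k → push 2331. Stack: [2331]
RETURN_VALUE → return 2331.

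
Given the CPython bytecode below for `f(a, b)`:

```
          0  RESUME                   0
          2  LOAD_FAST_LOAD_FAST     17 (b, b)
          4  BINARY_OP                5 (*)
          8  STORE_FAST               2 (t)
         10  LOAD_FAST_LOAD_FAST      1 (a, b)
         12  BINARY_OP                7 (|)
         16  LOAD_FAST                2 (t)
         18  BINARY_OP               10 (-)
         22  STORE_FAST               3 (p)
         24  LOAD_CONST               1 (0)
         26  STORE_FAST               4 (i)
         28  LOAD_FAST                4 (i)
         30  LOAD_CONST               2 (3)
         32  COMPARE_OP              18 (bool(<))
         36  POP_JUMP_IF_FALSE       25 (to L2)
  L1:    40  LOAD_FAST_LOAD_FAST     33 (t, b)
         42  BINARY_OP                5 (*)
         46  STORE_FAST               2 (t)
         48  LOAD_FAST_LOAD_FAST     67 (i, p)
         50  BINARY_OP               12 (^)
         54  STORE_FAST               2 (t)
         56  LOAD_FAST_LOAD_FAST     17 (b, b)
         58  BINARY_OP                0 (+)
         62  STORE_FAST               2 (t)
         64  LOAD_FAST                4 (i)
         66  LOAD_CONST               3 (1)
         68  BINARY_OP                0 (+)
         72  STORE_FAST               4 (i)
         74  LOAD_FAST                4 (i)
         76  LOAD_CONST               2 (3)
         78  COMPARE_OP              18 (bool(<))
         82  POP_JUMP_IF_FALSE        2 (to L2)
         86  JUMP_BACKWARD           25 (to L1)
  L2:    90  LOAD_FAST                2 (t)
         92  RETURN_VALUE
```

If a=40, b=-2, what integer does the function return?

LOAD_FAST_LOAD_FAST b,b → push -2,-2
BINARY_OP * → -2 * -2 = 4
STORE_FAST t → t=4
LOAD_FAST_LOAD_FAST a,b → push 40,-2
BINARY_OP | → 40 | -2 = -2
LOAD_FAST t → push 4
BINARY_OP - → -2 - 4 = -6
STORE_FAST p → p=-6
LOAD_CONST → push 0
STORE_FAST i → i=0
LOAD_FAST i → push 0
LOAD_CONST → push 3
COMPARE_OP bool(<) → 0 vs 3 = True
POP_JUMP_IF_FALSE → pop True; no jump
LOAD_FAST_LOAD_FAST t,b → push 4,-2
BINARY_OP * → 4 * -2 = -8
STORE_FAST t → t=-8
LOAD_FAST_LOAD_FAST i,p → push 0,-6
BINARY_OP ^ → 0 ^ -6 = -6
STORE_FAST t → t=-6
LOAD_FAST_LOAD_FAST b,b → push -2,-2
BINARY_OP + → -2 + -2 = -4
STORE_FAST t → t=-4
LOAD_FAST i → push 0
LOAD_CONST → push 1
BINARY_OP + → 0 + 1 = 1
STORE_FAST i → i=1
LOAD_FAST i → push 1
LOAD_CONST → push 3
COMPARE_OP bool(<) → 1 vs 3 = True
POP_JUMP_IF_FALSE → pop True; no jump
LOAD_FAST_LOAD_FAST t,b → push -4,-2
BINARY_OP * → -4 * -2 = 8
STORE_FAST t → t=8
LOAD_FAST_LOAD_FAST i,p → push 1,-6
BINARY_OP ^ → 1 ^ -6 = -5
STORE_FAST t → t=-5
LOAD_FAST_LOAD_FAST b,b → push -2,-2
BINARY_OP + → -2 + -2 = -4
STORE_FAST t → t=-4
LOAD_FAST i → push 1
LOAD_CONST → push 1
BINARY_OP + → 1 + 1 = 2
STORE_FAST i → i=2
LOAD_FAST i → push 2
LOAD_CONST → push 3
COMPARE_OP bool(<) → 2 vs 3 = True
POP_JUMP_IF_FALSE → pop True; no jump
LOAD_FAST_LOAD_FAST t,b → push -4,-2
BINARY_OP * → -4 * -2 = 8
STORE_FAST t → t=8
LOAD_FAST_LOAD_FAST i,p → push 2,-6
BINARY_OP ^ → 2 ^ -6 = -8
STORE_FAST t → t=-8
LOAD_FAST_LOAD_FAST b,b → push -2,-2
BINARY_OP + → -2 + -2 = -4
STORE_FAST t → t=-4
LOAD_FAST i → push 2
LOAD_CONST → push 1
BINARY_OP + → 2 + 1 = 3
STORE_FAST i → i=3
LOAD_FAST i → push 3
LOAD_CONST → push 3
COMPARE_OP bool(<) → 3 vs 3 = False
POP_JUMP_IF_FALSE → pop False; jump
LOAD_FAST t → push -4
RETURN_VALUE → return -4.

-4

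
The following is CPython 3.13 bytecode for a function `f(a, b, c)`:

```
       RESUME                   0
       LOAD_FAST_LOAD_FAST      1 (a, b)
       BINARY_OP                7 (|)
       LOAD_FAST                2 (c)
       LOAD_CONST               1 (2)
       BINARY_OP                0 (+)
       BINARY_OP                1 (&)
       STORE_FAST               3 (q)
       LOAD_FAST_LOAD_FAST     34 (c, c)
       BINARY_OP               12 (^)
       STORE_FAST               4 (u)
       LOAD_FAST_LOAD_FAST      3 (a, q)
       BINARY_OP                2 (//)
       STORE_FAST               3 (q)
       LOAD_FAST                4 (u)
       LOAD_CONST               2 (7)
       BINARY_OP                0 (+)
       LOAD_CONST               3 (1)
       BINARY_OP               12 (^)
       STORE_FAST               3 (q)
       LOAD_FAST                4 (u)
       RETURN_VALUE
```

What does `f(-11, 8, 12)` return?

0

LOAD_FAST_LOAD_FAST a,b → push -11,8. Stack: [-11, 8]
BINARY_OP | → -11 | 8 = -3. Stack: [-3]
LOAD_FAST c → push 12. Stack: [-3, 12]
LOAD_CONST → push 2. Stack: [-3, 12, 2]
BINARY_OP + → 12 + 2 = 14. Stack: [-3, 14]
BINARY_OP & → -3 & 14 = 12. Stack: [12]
STORE_FAST q → q=12. Stack: []
LOAD_FAST_LOAD_FAST c,c → push 12,12. Stack: [12, 12]
BINARY_OP ^ → 12 ^ 12 = 0. Stack: [0]
STORE_FAST u → u=0. Stack: []
LOAD_FAST_LOAD_FAST a,q → push -11,12. Stack: [-11, 12]
BINARY_OP // → -11 // 12 = -1. Stack: [-1]
STORE_FAST q → q=-1. Stack: []
LOAD_FAST u → push 0. Stack: [0]
LOAD_CONST → push 7. Stack: [0, 7]
BINARY_OP + → 0 + 7 = 7. Stack: [7]
LOAD_CONST → push 1. Stack: [7, 1]
BINARY_OP ^ → 7 ^ 1 = 6. Stack: [6]
STORE_FAST q → q=6. Stack: []
LOAD_FAST u → push 0. Stack: [0]
RETURN_VALUE → return 0.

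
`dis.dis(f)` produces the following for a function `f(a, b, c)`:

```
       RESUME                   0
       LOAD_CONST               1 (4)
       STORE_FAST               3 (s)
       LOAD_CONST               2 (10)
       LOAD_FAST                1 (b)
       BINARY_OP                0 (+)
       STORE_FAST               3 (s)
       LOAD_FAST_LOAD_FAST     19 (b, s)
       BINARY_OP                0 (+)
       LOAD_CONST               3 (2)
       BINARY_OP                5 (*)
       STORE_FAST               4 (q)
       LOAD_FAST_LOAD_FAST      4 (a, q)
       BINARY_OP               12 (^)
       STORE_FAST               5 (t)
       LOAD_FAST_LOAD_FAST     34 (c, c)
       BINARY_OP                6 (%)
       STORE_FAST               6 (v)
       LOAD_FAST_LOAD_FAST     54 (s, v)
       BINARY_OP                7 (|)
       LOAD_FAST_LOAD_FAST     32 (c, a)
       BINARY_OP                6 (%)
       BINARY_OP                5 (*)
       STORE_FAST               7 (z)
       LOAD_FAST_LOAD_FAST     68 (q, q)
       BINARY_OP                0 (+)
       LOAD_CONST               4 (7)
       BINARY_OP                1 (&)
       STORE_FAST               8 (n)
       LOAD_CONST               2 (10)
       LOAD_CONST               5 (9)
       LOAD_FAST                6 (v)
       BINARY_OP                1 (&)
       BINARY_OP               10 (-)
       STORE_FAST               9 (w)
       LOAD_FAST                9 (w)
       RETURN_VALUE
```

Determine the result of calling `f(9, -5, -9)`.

LOAD_CONST → push 4. Stack: [4]
STORE_FAST s → s=4. Stack: []
LOAD_CONST → push 10. Stack: [10]
LOAD_FAST b → push -5. Stack: [10, -5]
BINARY_OP + → 10 + -5 = 5. Stack: [5]
STORE_FAST s → s=5. Stack: []
LOAD_FAST_LOAD_FAST b,s → push -5,5. Stack: [-5, 5]
BINARY_OP + → -5 + 5 = 0. Stack: [0]
LOAD_CONST → push 2. Stack: [0, 2]
BINARY_OP * → 0 * 2 = 0. Stack: [0]
STORE_FAST q → q=0. Stack: []
LOAD_FAST_LOAD_FAST a,q → push 9,0. Stack: [9, 0]
BINARY_OP ^ → 9 ^ 0 = 9. Stack: [9]
STORE_FAST t → t=9. Stack: []
LOAD_FAST_LOAD_FAST c,c → push -9,-9. Stack: [-9, -9]
BINARY_OP % → -9 % -9 = 0. Stack: [0]
STORE_FAST v → v=0. Stack: []
LOAD_FAST_LOAD_FAST s,v → push 5,0. Stack: [5, 0]
BINARY_OP | → 5 | 0 = 5. Stack: [5]
LOAD_FAST_LOAD_FAST c,a → push -9,9. Stack: [5, -9, 9]
BINARY_OP % → -9 % 9 = 0. Stack: [5, 0]
BINARY_OP * → 5 * 0 = 0. Stack: [0]
STORE_FAST z → z=0. Stack: []
LOAD_FAST_LOAD_FAST q,q → push 0,0. Stack: [0, 0]
BINARY_OP + → 0 + 0 = 0. Stack: [0]
LOAD_CONST → push 7. Stack: [0, 7]
BINARY_OP & → 0 & 7 = 0. Stack: [0]
STORE_FAST n → n=0. Stack: []
LOAD_CONST → push 10. Stack: [10]
LOAD_CONST → push 9. Stack: [10, 9]
LOAD_FAST v → push 0. Stack: [10, 9, 0]
BINARY_OP & → 9 & 0 = 0. Stack: [10, 0]
BINARY_OP - → 10 - 0 = 10. Stack: [10]
STORE_FAST w → w=10. Stack: []
LOAD_FAST w → push 10. Stack: [10]
RETURN_VALUE → return 10.

10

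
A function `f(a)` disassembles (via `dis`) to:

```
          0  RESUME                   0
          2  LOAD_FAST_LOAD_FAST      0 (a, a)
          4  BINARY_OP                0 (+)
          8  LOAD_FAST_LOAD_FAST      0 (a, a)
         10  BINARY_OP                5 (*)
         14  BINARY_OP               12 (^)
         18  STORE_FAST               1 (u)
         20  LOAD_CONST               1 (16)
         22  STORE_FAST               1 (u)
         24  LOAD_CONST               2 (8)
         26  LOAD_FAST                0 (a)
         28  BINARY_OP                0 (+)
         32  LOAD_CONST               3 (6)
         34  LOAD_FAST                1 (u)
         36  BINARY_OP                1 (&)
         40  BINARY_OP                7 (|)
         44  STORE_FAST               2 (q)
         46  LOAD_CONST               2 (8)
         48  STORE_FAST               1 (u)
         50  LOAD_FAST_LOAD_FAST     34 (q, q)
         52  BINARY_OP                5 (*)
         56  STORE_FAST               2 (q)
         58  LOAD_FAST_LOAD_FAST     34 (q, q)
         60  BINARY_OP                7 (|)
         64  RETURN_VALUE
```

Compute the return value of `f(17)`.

LOAD_FAST_LOAD_FAST a,a → push 17,17. Stack: [17, 17]
BINARY_OP + → 17 + 17 = 34. Stack: [34]
LOAD_FAST_LOAD_FAST a,a → push 17,17. Stack: [34, 17, 17]
BINARY_OP * → 17 * 17 = 289. Stack: [34, 289]
BINARY_OP ^ → 34 ^ 289 = 259. Stack: [259]
STORE_FAST u → u=259. Stack: []
LOAD_CONST → push 16. Stack: [16]
STORE_FAST u → u=16. Stack: []
LOAD_CONST → push 8. Stack: [8]
LOAD_FAST a → push 17. Stack: [8, 17]
BINARY_OP + → 8 + 17 = 25. Stack: [25]
LOAD_CONST → push 6. Stack: [25, 6]
LOAD_FAST u → push 16. Stack: [25, 6, 16]
BINARY_OP & → 6 & 16 = 0. Stack: [25, 0]
BINARY_OP | → 25 | 0 = 25. Stack: [25]
STORE_FAST q → q=25. Stack: []
LOAD_CONST → push 8. Stack: [8]
STORE_FAST u → u=8. Stack: []
LOAD_FAST_LOAD_FAST q,q → push 25,25. Stack: [25, 25]
BINARY_OP * → 25 * 25 = 625. Stack: [625]
STORE_FAST q → q=625. Stack: []
LOAD_FAST_LOAD_FAST q,q → push 625,625. Stack: [625, 625]
BINARY_OP | → 625 | 625 = 625. Stack: [625]
RETURN_VALUE → return 625.

625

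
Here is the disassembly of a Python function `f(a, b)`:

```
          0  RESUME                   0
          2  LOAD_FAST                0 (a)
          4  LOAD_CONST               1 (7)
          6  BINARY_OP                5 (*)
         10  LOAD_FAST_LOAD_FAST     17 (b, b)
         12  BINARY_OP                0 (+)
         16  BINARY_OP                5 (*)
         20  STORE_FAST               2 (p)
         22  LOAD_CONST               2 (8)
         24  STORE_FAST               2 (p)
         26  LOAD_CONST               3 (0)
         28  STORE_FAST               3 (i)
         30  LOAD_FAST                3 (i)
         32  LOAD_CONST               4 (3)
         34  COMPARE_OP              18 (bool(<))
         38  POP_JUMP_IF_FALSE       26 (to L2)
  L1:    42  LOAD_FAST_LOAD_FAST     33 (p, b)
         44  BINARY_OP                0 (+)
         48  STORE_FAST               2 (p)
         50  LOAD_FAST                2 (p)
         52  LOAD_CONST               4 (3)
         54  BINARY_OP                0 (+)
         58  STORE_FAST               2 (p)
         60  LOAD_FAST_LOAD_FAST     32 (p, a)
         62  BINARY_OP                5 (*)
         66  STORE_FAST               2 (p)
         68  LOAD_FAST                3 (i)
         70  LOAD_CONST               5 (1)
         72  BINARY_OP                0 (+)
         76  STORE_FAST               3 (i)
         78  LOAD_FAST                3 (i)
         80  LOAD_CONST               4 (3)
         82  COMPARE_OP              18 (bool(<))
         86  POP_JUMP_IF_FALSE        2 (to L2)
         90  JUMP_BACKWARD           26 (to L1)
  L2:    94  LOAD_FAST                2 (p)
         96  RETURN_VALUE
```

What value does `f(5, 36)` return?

7045

LOAD_FAST a → push 5
LOAD_CONST → push 7
BINARY_OP * → 5 * 7 = 35
LOAD_FAST_LOAD_FAST b,b → push 36,36
BINARY_OP + → 36 + 36 = 72
BINARY_OP * → 35 * 72 = 2520
STORE_FAST p → p=2520
LOAD_CONST → push 8
STORE_FAST p → p=8
LOAD_CONST → push 0
STORE_FAST i → i=0
LOAD_FAST i → push 0
LOAD_CONST → push 3
COMPARE_OP bool(<) → 0 vs 3 = True
POP_JUMP_IF_FALSE → pop True; no jump
LOAD_FAST_LOAD_FAST p,b → push 8,36
BINARY_OP + → 8 + 36 = 44
STORE_FAST p → p=44
LOAD_FAST p → push 44
LOAD_CONST → push 3
BINARY_OP + → 44 + 3 = 47
STORE_FAST p → p=47
LOAD_FAST_LOAD_FAST p,a → push 47,5
BINARY_OP * → 47 * 5 = 235
STORE_FAST p → p=235
LOAD_FAST i → push 0
LOAD_CONST → push 1
BINARY_OP + → 0 + 1 = 1
STORE_FAST i → i=1
LOAD_FAST i → push 1
LOAD_CONST → push 3
COMPARE_OP bool(<) → 1 vs 3 = True
POP_JUMP_IF_FALSE → pop True; no jump
LOAD_FAST_LOAD_FAST p,b → push 235,36
BINARY_OP + → 235 + 36 = 271
STORE_FAST p → p=271
LOAD_FAST p → push 271
LOAD_CONST → push 3
BINARY_OP + → 271 + 3 = 274
STORE_FAST p → p=274
LOAD_FAST_LOAD_FAST p,a → push 274,5
BINARY_OP * → 274 * 5 = 1370
STORE_FAST p → p=1370
LOAD_FAST i → push 1
LOAD_CONST → push 1
BINARY_OP + → 1 + 1 = 2
STORE_FAST i → i=2
LOAD_FAST i → push 2
LOAD_CONST → push 3
COMPARE_OP bool(<) → 2 vs 3 = True
POP_JUMP_IF_FALSE → pop True; no jump
LOAD_FAST_LOAD_FAST p,b → push 1370,36
BINARY_OP + → 1370 + 36 = 1406
STORE_FAST p → p=1406
LOAD_FAST p → push 1406
LOAD_CONST → push 3
BINARY_OP + → 1406 + 3 = 1409
STORE_FAST p → p=1409
LOAD_FAST_LOAD_FAST p,a → push 1409,5
BINARY_OP * → 1409 * 5 = 7045
STORE_FAST p → p=7045
LOAD_FAST i → push 2
LOAD_CONST → push 1
BINARY_OP + → 2 + 1 = 3
STORE_FAST i → i=3
LOAD_FAST i → push 3
LOAD_CONST → push 3
COMPARE_OP bool(<) → 3 vs 3 = False
POP_JUMP_IF_FALSE → pop False; jump
LOAD_FAST p → push 7045
RETURN_VALUE → return 7045.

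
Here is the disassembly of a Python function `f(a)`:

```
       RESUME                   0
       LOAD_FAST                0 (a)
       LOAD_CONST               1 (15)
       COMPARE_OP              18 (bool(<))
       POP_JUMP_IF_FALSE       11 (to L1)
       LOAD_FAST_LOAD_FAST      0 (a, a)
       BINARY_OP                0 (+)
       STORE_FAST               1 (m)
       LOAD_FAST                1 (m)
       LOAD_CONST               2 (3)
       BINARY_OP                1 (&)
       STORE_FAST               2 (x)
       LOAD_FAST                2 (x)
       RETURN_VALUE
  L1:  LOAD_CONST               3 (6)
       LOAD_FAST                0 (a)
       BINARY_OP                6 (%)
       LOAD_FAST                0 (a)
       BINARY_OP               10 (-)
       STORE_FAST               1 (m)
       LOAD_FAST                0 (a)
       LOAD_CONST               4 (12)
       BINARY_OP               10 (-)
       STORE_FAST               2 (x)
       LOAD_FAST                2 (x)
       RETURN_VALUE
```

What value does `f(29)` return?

17

LOAD_FAST a → push 29. Stack: [29]
LOAD_CONST → push 15. Stack: [29, 15]
COMPARE_OP bool(<) → 29 vs 15 = False. Stack: [False]
POP_JUMP_IF_FALSE → pop False; jump. Stack: []
LOAD_CONST → push 6. Stack: [6]
LOAD_FAST a → push 29. Stack: [6, 29]
BINARY_OP % → 6 % 29 = 6. Stack: [6]
LOAD_FAST a → push 29. Stack: [6, 29]
BINARY_OP - → 6 - 29 = -23. Stack: [-23]
STORE_FAST m → m=-23. Stack: []
LOAD_FAST a → push 29. Stack: [29]
LOAD_CONST → push 12. Stack: [29, 12]
BINARY_OP - → 29 - 12 = 17. Stack: [17]
STORE_FAST x → x=17. Stack: []
LOAD_FAST x → push 17. Stack: [17]
RETURN_VALUE → return 17.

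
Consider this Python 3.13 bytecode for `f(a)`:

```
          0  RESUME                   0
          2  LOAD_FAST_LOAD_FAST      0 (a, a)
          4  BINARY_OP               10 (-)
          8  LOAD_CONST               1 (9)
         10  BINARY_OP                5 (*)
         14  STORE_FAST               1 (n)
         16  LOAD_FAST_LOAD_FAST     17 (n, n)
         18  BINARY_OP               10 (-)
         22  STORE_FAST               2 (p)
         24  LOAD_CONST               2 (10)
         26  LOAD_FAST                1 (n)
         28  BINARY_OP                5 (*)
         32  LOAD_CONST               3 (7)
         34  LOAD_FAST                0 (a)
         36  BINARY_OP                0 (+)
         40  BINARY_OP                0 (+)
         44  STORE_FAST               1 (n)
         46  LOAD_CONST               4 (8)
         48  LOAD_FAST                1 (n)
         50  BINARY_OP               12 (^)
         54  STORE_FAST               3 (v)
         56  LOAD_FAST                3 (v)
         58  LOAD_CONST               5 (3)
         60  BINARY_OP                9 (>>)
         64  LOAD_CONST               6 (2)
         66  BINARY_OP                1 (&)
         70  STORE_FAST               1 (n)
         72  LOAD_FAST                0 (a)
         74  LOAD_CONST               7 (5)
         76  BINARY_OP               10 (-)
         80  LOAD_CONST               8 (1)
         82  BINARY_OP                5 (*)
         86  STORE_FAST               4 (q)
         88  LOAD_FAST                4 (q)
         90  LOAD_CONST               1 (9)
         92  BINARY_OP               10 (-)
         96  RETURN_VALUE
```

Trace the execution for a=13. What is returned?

LOAD_FAST_LOAD_FAST a,a → push 13,13. Stack: [13, 13]
BINARY_OP - → 13 - 13 = 0. Stack: [0]
LOAD_CONST → push 9. Stack: [0, 9]
BINARY_OP * → 0 * 9 = 0. Stack: [0]
STORE_FAST n → n=0. Stack: []
LOAD_FAST_LOAD_FAST n,n → push 0,0. Stack: [0, 0]
BINARY_OP - → 0 - 0 = 0. Stack: [0]
STORE_FAST p → p=0. Stack: []
LOAD_CONST → push 10. Stack: [10]
LOAD_FAST n → push 0. Stack: [10, 0]
BINARY_OP * → 10 * 0 = 0. Stack: [0]
LOAD_CONST → push 7. Stack: [0, 7]
LOAD_FAST a → push 13. Stack: [0, 7, 13]
BINARY_OP + → 7 + 13 = 20. Stack: [0, 20]
BINARY_OP + → 0 + 20 = 20. Stack: [20]
STORE_FAST n → n=20. Stack: []
LOAD_CONST → push 8. Stack: [8]
LOAD_FAST n → push 20. Stack: [8, 20]
BINARY_OP ^ → 8 ^ 20 = 28. Stack: [28]
STORE_FAST v → v=28. Stack: []
LOAD_FAST v → push 28. Stack: [28]
LOAD_CONST → push 3. Stack: [28, 3]
BINARY_OP >> → 28 >> 3 = 3. Stack: [3]
LOAD_CONST → push 2. Stack: [3, 2]
BINARY_OP & → 3 & 2 = 2. Stack: [2]
STORE_FAST n → n=2. Stack: []
LOAD_FAST a → push 13. Stack: [13]
LOAD_CONST → push 5. Stack: [13, 5]
BINARY_OP - → 13 - 5 = 8. Stack: [8]
LOAD_CONST → push 1. Stack: [8, 1]
BINARY_OP * → 8 * 1 = 8. Stack: [8]
STORE_FAST q → q=8. Stack: []
LOAD_FAST q → push 8. Stack: [8]
LOAD_CONST → push 9. Stack: [8, 9]
BINARY_OP - → 8 - 9 = -1. Stack: [-1]
RETURN_VALUE → return -1.

-1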